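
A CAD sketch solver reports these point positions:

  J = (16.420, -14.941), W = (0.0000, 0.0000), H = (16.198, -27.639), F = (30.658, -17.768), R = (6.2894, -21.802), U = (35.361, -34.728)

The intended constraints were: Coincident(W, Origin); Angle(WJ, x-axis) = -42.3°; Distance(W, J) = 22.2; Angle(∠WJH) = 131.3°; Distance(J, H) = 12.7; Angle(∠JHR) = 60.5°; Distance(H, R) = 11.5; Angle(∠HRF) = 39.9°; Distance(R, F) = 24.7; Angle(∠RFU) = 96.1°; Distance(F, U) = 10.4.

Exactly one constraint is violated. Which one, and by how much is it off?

Distance(F, U) = 10.4 — off by 7.20.

W = (0.00, 0.00) ✓; WJ at -42.30° ✓; |WJ| = 22.20 ✓; ∠WJH = 131.3° ✓; |JH| = 12.70 ✓; ∠JHR = 60.50° ✓; |HR| = 11.50 ✓; ∠HRF = 39.90° ✓; |RF| = 24.70 ✓; ∠RFU = 96.10° ✓; |FU| = 17.60 ✗.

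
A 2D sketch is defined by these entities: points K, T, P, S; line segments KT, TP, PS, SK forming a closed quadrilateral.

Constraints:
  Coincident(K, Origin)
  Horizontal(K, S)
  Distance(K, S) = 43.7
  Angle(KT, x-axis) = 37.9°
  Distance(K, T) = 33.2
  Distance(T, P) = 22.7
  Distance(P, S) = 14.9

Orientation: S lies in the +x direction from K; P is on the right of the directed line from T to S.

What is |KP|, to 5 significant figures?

29.033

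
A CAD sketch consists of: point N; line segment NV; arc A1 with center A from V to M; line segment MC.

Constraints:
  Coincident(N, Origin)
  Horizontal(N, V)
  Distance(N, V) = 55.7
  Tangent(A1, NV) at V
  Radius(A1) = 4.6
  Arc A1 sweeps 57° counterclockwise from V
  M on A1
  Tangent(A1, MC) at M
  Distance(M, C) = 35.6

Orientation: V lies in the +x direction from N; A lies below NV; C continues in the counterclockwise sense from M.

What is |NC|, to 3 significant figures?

45.5

N is at the origin; N and V share the same y with |NV| = 55.7 and V on the +x side, so V = (55.7, 0.00). Tangency of A1 to NV means the radius AV is perpendicular to NV, so A = V + (0, -4.6) = (55.7, -4.60). On A1, V sits at bearing 90° from A; a 57° counterclockwise sweep puts M at bearing 147°, so M = A + 4.6·(cos 147°, sin 147°) = (51.8, -2.09). Since A1 is tangent to MC there, AM ⟂ MC, so MC runs along (−sin 147°, cos 147°); with |MC| = 35.6, C = (32.5, -32.0). Then |NC| = |C − N| = 45.5.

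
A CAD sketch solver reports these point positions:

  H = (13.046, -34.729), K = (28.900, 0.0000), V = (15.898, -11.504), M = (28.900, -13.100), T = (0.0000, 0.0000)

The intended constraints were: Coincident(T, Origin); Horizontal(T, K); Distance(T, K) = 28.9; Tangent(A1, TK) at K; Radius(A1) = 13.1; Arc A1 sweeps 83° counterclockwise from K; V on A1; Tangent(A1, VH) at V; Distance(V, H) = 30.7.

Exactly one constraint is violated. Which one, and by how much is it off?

Distance(V, H) = 30.7 — off by 7.30.

T = (0.00, 0.00) ✓; T.y = 0.00, K.y = 0.00 ✓; |TK| = 28.90 ✓; ∠(MK, KT) = 90.00° ✓; |MK| = 13.10 ✓; bearing(M→V) − bearing(M→K) = 83.00° ✓; |MV| = 13.10 ✓; ∠(MV, VH) = 90.00° ✓; |VH| = 23.40 ✗.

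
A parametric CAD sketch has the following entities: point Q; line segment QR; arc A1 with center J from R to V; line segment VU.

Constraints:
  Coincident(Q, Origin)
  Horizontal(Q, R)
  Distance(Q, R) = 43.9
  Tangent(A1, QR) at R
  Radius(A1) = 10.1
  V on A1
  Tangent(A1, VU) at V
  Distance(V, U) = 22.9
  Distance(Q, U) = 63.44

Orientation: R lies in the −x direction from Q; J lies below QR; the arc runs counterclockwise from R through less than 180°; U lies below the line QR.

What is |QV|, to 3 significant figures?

54.9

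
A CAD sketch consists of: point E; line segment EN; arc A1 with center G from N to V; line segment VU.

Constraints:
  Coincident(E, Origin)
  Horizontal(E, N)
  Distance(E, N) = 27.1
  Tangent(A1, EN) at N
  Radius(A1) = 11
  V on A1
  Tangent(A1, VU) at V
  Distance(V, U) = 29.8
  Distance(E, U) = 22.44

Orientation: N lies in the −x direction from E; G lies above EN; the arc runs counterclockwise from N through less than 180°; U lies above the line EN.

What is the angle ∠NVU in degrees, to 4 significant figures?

159.5°

Checks: |GV| = 11.00 ✓; ∠(GV, VU) = 90.00° ✓; |VU| = 29.80 ✓; |EU| = 22.44 ✓.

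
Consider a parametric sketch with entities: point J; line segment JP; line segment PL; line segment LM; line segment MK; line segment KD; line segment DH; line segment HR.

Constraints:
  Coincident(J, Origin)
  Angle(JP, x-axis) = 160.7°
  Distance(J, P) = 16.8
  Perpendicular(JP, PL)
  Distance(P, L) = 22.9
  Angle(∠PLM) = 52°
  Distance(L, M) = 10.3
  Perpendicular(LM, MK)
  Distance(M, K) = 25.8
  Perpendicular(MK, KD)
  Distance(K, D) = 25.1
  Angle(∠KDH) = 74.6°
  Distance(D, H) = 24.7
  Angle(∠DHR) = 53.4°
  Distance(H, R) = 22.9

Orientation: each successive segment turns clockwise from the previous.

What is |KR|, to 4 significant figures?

7.280

∠KDH = 74.6° gives DH at 17.30° from the x-axis; with |DH| = 24.7, H = (-14.41, 33.03). ∠DHR = 53.4° gives HR at -109.3° from the x-axis; with |HR| = 22.9, R = (-21.98, 11.41). Then |KR| = |R − K| = 7.280.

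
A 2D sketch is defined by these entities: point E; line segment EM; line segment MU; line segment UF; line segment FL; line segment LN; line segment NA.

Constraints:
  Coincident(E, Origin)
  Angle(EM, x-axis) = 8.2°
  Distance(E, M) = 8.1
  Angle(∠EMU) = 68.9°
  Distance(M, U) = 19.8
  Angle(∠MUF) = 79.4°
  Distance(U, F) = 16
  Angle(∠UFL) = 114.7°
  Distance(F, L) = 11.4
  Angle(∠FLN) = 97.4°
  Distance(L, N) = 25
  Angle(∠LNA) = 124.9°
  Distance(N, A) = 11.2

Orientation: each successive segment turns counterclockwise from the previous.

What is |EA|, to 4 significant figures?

21.64

∠FLN = 97.4° gives LN at 7.800° from the x-axis; with |LN| = 25.0, N = (13.81, 0.5508). ∠LNA = 124.9° gives NA at 62.90° from the x-axis; with |NA| = 11.2, A = (18.91, 10.52). Then |EA| = |A − E| = 21.64.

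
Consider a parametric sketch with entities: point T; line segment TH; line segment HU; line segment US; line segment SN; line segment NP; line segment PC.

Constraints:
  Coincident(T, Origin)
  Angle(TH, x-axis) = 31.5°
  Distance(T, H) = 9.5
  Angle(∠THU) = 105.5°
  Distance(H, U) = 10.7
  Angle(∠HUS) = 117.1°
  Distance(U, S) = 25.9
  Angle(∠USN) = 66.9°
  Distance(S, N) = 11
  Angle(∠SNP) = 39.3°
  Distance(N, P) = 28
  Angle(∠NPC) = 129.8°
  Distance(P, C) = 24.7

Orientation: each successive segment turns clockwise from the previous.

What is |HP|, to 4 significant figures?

32.24

T is at the origin; TH runs at 31.5° with length 9.5, so H = (8.100, 4.964). ∠THU = 105.5° gives HU at -43.00° from the x-axis; with |HU| = 10.7, U = (15.93, -2.334). ∠HUS = 117.1° gives US at -105.9° from the x-axis; with |US| = 25.9, S = (8.830, -27.24). ∠USN = 66.9° gives SN at 141.0° from the x-axis; with |SN| = 11.0, N = (0.2814, -20.32). ∠SNP = 39.3° gives NP at 0.3000° from the x-axis; with |NP| = 28.0, P = (28.28, -20.17). Then |HP| = |P − H| = 32.24.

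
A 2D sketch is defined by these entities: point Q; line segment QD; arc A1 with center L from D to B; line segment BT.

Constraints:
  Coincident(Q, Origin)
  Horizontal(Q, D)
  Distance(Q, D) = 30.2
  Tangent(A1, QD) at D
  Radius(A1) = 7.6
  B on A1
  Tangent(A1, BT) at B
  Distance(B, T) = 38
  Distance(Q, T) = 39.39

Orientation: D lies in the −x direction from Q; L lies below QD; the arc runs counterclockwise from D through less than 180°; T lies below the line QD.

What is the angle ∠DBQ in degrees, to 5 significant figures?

48.370°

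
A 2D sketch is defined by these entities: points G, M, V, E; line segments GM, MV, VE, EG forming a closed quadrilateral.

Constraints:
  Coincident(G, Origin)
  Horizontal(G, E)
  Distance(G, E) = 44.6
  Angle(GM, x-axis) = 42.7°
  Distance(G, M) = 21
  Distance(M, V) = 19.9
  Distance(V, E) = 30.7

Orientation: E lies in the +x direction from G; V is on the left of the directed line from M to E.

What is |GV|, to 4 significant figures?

40.89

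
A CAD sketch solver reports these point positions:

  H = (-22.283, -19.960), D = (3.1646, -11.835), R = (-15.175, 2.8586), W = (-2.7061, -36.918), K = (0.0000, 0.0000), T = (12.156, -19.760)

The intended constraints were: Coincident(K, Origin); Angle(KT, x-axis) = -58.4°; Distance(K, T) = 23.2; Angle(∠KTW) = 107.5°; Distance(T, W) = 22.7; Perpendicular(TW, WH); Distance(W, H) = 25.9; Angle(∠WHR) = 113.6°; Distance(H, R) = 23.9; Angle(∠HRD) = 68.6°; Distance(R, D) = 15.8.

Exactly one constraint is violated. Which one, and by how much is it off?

Distance(R, D) = 15.8 — off by 7.70.

K = (0.00, 0.00) ✓; KT at -58.40° ✓; |KT| = 23.20 ✓; ∠KTW = 107.5° ✓; |TW| = 22.70 ✓; ∠(TW, WH) = 90.00° ✓; |WH| = 25.90 ✓; ∠WHR = 113.6° ✓; |HR| = 23.90 ✓; ∠HRD = 68.60° ✓; |RD| = 23.50 ✗.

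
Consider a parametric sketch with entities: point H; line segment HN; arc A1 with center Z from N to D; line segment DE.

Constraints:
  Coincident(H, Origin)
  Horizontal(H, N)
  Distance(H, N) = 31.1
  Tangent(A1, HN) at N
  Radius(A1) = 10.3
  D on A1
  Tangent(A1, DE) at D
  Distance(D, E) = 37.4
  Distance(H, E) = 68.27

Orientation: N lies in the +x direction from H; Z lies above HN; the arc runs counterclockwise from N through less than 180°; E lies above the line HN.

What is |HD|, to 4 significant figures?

41.22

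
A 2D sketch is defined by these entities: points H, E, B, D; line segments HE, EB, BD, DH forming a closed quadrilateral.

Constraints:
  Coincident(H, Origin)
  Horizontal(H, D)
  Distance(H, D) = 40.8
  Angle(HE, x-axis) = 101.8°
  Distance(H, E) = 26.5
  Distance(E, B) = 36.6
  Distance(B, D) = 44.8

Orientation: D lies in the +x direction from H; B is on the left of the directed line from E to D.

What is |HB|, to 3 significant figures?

50.6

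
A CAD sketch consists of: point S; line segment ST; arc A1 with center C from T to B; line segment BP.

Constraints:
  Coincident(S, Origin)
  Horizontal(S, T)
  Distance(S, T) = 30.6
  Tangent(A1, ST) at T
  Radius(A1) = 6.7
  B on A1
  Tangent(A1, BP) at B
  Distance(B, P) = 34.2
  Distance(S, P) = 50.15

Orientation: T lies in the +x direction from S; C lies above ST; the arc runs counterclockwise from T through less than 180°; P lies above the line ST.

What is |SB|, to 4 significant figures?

38.02

Checks: |CB| = 6.700 ✓; ∠(CB, BP) = 90.00° ✓; |BP| = 34.20 ✓; |SP| = 50.15 ✓.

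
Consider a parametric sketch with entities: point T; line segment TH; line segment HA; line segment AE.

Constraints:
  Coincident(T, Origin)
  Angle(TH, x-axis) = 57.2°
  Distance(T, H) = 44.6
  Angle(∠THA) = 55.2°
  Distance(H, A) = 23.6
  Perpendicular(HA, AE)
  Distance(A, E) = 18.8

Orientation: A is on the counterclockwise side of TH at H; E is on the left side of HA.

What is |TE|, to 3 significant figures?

17.9

∠THA = 55.2°, so HA runs at 57.2° + (180° − 55.2°) = 182° from the x-axis; with |HA| = 23.6, A = H + 23.6·(cos 182°, sin 182°) = (0.575, 36.7). The perpendicularity gives AE at right angles to HA; with |AE| = 18.8 on the left of HA, E = A + 18.8·(0.0349, -0.999) = (1.23, 17.9). Then |TE| = |E − T| = 17.9.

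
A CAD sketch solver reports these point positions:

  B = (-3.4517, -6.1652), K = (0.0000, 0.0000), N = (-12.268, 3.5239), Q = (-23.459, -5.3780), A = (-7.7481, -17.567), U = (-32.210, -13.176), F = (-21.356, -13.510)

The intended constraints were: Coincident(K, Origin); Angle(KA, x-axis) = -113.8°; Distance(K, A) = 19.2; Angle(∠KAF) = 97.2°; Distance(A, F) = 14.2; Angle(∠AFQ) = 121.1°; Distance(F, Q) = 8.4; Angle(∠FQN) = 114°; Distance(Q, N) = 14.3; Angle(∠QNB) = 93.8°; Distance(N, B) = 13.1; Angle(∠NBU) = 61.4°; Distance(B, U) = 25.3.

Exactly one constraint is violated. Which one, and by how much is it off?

Distance(B, U) = 25.3 — off by 4.30.

K = (0.00, 0.00) ✓; KA at -113.8° ✓; |KA| = 19.20 ✓; ∠KAF = 97.20° ✓; |AF| = 14.20 ✓; ∠AFQ = 121.1° ✓; |FQ| = 8.400 ✓; ∠FQN = 114.0° ✓; |QN| = 14.30 ✓; ∠QNB = 93.80° ✓; |NB| = 13.10 ✓; ∠NBU = 61.40° ✓; |BU| = 29.60 ✗.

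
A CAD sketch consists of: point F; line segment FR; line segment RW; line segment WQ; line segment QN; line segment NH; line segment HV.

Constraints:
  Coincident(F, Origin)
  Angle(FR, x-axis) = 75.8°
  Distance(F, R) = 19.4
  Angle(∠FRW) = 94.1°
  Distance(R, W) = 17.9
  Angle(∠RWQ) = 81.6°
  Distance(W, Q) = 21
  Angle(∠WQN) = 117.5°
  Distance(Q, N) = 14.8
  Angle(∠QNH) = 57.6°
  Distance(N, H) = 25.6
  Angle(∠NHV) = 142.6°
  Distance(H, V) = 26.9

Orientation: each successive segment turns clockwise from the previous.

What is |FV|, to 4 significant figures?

45.94

∠QNH = 57.6° gives NH at 66.60° from the x-axis; with |NH| = 25.6, H = (11.27, 16.93). ∠NHV = 142.6° gives HV at 29.20° from the x-axis; with |HV| = 26.9, V = (34.75, 30.06). Then |FV| = |V − F| = 45.94.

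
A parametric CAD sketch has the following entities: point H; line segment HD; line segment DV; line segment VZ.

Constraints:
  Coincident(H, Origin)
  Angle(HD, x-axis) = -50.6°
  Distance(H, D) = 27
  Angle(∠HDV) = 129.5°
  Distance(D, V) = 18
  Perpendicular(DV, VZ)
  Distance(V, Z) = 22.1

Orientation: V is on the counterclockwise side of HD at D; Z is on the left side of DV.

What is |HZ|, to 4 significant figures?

35.20

∠HDV = 129.5°, so DV runs at -50.6° + (180° − 129.5°) = -0.1000° from the x-axis; with |DV| = 18.0, V = D + 18.0·(cos -0.1000°, sin -0.1000°) = (35.14, -20.90). The perpendicularity gives VZ at right angles to DV; with |VZ| = 22.1 on the left of DV, Z = V + 22.1·(0.001745, 1.000) = (35.18, 1.205). Then |HZ| = |Z − H| = 35.20.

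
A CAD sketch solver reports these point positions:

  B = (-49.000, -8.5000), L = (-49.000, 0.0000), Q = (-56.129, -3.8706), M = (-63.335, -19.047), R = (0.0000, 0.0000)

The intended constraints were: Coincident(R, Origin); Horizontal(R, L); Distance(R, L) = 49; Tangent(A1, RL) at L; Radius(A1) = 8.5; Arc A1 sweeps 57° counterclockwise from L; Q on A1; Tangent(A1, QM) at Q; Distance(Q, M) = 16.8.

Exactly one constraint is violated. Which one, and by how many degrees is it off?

Tangent(A1, QM) at Q — off by 7.60°.

R = (0.00, 0.00) ✓; R.y = 0.00, L.y = 0.00 ✓; |RL| = 49.00 ✓; ∠(BL, LR) = 90.00° ✓; |BL| = 8.500 ✓; bearing(B→Q) − bearing(B→L) = 57.00° ✓; |BQ| = 8.500 ✓; ∠(BQ, QM) = 82.40° ✗; |QM| = 16.80 ✓.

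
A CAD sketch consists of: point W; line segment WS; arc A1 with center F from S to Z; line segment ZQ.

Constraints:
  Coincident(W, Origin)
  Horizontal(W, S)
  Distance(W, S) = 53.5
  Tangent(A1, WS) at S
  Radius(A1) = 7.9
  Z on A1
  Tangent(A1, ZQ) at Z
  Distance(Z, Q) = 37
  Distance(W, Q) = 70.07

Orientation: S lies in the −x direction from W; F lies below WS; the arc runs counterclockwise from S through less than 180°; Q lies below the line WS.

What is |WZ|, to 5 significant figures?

61.961

Checks: |FZ| = 7.900 ✓; ∠(FZ, ZQ) = 90.00° ✓; |ZQ| = 37.00 ✓; |WQ| = 70.07 ✓.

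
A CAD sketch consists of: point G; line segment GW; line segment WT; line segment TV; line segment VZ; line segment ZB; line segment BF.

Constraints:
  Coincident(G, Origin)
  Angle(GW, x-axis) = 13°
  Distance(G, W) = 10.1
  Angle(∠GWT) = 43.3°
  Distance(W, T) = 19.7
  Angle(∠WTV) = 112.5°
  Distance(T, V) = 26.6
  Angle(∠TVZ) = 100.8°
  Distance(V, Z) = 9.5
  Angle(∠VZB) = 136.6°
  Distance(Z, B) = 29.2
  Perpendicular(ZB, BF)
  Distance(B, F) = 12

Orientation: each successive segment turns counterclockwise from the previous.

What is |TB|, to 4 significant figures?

36.21

G is at the origin; GW runs at 13.0° with length 10.1, so W = (9.841, 2.272). ∠GWT = 43.3° gives WT at 149.7° from the x-axis; with |WT| = 19.7, T = (-7.168, 12.21). ∠WTV = 112.5° gives TV at -142.8° from the x-axis; with |TV| = 26.6, V = (-28.36, -3.871). ∠TVZ = 100.8° gives VZ at -63.60° from the x-axis; with |VZ| = 9.5, Z = (-24.13, -12.38). ∠VZB = 136.6° gives ZB at -20.20° from the x-axis; with |ZB| = 29.2, B = (3.273, -22.46). Then |TB| = |B − T| = 36.21.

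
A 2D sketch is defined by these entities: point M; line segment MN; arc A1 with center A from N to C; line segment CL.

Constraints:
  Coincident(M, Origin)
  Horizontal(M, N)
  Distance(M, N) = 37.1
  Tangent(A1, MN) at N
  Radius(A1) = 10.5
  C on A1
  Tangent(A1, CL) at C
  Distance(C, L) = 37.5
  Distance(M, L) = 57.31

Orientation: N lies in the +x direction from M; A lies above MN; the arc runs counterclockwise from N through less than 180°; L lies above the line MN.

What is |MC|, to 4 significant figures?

48.92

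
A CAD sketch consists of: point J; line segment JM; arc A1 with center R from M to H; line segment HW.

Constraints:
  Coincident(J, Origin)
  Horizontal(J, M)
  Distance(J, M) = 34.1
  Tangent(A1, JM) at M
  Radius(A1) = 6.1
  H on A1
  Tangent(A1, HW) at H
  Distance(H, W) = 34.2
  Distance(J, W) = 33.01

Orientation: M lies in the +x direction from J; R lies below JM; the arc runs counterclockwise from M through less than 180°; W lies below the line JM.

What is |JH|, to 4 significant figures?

29.13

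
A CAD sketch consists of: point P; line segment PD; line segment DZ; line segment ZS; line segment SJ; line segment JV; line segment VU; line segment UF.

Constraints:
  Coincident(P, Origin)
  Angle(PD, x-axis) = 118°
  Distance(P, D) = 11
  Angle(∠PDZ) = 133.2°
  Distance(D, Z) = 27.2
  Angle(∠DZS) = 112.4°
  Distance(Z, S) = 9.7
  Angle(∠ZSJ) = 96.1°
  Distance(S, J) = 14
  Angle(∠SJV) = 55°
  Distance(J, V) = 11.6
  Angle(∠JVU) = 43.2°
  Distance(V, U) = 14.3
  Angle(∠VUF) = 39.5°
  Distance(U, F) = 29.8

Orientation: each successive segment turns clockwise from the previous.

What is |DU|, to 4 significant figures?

32.44

P is at the origin; PD runs at 118.0° with length 11.0, so D = (-5.164, 9.712). ∠PDZ = 133.2° gives DZ at 71.20° from the x-axis; with |DZ| = 27.2, Z = (3.601, 35.46). ∠DZS = 112.4° gives ZS at 3.600° from the x-axis; with |ZS| = 9.7, S = (13.28, 36.07). ∠ZSJ = 96.1° gives SJ at -80.30° from the x-axis; with |SJ| = 14.0, J = (15.64, 22.27). ∠SJV = 55.0° gives JV at 154.7° from the x-axis; with |JV| = 11.6, V = (5.154, 27.23). ∠JVU = 43.2° gives VU at 17.90° from the x-axis; with |VU| = 14.3, U = (18.76, 31.62). Then |DU| = |U − D| = 32.44.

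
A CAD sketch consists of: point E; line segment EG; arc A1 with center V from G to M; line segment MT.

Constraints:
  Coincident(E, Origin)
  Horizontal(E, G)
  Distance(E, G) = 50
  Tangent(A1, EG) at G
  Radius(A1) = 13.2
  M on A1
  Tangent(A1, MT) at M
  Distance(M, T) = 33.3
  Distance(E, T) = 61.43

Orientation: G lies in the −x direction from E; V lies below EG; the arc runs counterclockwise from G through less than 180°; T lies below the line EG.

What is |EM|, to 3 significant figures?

64.0

Checks: ∠(VG, GE) = 90.00° ✓; |VM| = 13.20 ✓; ∠(VM, MT) = 90.00° ✓; |MT| = 33.30 ✓; |ET| = 61.43 ✓.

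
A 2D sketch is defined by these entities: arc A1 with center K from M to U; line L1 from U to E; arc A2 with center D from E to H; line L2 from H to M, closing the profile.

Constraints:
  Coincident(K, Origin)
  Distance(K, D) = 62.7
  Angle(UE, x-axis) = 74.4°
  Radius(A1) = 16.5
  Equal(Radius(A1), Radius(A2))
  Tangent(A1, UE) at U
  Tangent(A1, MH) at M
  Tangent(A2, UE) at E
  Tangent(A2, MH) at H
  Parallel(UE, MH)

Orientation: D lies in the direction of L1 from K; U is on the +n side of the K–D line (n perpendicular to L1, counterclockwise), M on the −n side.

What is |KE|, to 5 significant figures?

64.835

The slot axis is L1's direction at 74.4°, so u = (cos 74.4°, sin 74.4°) = (0.26892, 0.96316) and n = (−sin 74.4°, cos 74.4°) = (-0.96316, 0.26892). K is at the origin and D lies 62.7 along u from K, so D = 62.7·u = (16.861, 60.390). Tangency of A1 to both parallel lines with radius 16.5 puts U and M at K ± 16.5·n: U = (-15.892, 4.4372), M = (15.892, -4.4372). Equal radii place E and H the same way about D: E = D + 16.5·n = (0.96909, 64.827), H = D − 16.5·n = (32.753, 55.953). Then |KE| = |E − K| = 64.835.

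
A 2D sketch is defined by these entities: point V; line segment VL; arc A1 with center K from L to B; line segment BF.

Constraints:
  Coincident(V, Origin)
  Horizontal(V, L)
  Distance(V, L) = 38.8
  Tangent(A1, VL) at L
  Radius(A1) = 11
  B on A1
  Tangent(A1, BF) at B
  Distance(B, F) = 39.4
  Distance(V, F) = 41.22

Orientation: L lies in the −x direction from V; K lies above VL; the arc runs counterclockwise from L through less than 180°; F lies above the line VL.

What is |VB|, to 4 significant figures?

29.74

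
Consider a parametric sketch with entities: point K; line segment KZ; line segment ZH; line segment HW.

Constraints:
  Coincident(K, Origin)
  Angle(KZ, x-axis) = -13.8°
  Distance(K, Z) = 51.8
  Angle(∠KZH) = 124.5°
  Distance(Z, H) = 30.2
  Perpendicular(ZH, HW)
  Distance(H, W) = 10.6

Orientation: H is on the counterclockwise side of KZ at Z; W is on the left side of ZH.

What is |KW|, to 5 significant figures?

67.637

K is at the origin; KZ runs at -13.8° with length 51.8, so Z = 51.8·(cos -13.8°, sin -13.8°) = (50.305, -12.356). ∠KZH = 124.5°, so ZH runs at -13.8° + (180° − 124.5°) = 41.700° from the x-axis; with |ZH| = 30.2, H = Z + 30.2·(cos 41.700°, sin 41.700°) = (72.853, 7.7339). The perpendicularity gives HW at right angles to ZH; with |HW| = 10.6 on the left of ZH, W = H + 10.6·(-0.66523, 0.74664) = (65.802, 15.648). Then |KW| = |W − K| = 67.637.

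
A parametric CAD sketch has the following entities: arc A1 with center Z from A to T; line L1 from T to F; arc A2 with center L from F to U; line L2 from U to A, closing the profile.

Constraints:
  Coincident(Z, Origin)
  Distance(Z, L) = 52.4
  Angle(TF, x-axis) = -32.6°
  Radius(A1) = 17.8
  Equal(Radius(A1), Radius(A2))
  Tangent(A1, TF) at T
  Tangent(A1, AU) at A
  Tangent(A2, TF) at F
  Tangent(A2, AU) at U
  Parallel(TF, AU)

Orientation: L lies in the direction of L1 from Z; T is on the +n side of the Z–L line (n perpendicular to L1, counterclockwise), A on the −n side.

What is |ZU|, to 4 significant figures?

55.34

The slot axis is L1's direction at -32.6°, so u = (cos -32.6°, sin -32.6°) = (0.8425, -0.5388) and n = (−sin -32.6°, cos -32.6°) = (0.5388, 0.8425). Z is at the origin and L lies 52.4 along u from Z, so L = 52.4·u = (44.14, -28.23). Tangency of A1 to both parallel lines with radius 17.8 puts T and A at Z ± 17.8·n: T = (9.590, 15.00), A = (-9.590, -15.00). Equal radii place F and U the same way about L: F = L + 17.8·n = (53.73, -13.24), U = L − 17.8·n = (34.55, -43.23). Then |ZU| = |U − Z| = 55.34.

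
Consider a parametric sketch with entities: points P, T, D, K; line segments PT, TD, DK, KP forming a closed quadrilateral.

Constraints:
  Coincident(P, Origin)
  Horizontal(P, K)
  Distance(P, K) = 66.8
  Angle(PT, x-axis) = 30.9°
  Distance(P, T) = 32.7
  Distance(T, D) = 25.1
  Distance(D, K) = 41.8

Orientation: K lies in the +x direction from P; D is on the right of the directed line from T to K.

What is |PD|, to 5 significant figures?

27.087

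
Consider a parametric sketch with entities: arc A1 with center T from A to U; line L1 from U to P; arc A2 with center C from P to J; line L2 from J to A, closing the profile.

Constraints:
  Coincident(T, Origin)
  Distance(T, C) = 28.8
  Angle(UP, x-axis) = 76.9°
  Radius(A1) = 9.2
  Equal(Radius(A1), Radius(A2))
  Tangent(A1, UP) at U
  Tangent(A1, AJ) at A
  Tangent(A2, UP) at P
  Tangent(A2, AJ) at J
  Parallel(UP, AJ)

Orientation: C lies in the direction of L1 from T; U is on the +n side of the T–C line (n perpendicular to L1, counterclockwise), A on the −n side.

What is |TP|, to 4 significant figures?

30.23

The slot axis is L1's direction at 76.9°, so u = (cos 76.9°, sin 76.9°) = (0.2267, 0.9740) and n = (−sin 76.9°, cos 76.9°) = (-0.9740, 0.2267). T is at the origin and C lies 28.8 along u from T, so C = 28.8·u = (6.528, 28.05). Tangency of A1 to both parallel lines with radius 9.2 puts U and A at T ± 9.2·n: U = (-8.961, 2.085), A = (8.961, -2.085). Equal radii place P and J the same way about C: P = C + 9.2·n = (-2.433, 30.14), J = C − 9.2·n = (15.49, 25.97). Then |TP| = |P − T| = 30.23.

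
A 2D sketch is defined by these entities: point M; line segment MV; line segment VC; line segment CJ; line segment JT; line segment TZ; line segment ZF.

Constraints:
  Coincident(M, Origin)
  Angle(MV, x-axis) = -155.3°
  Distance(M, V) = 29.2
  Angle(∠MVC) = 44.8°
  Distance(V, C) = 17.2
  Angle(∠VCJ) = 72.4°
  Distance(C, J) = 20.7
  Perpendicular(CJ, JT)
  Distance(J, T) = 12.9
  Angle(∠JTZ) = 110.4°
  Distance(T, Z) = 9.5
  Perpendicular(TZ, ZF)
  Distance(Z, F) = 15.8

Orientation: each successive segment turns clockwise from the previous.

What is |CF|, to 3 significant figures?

6.44

M is at the origin; MV runs at -155.3° with length 29.2, so V = (-26.5, -12.2). ∠MVC = 44.8° gives VC at 69.5° from the x-axis; with |VC| = 17.2, C = (-20.5, 3.91). ∠VCJ = 72.4° gives CJ at -38.1° from the x-axis; with |CJ| = 20.7, J = (-4.22, -8.86). CJ ⟂ JT, so JT runs at -128°; with |JT| = 12.9, T = (-12.2, -19.0). ∠JTZ = 110.4° gives TZ at 162° from the x-axis; with |TZ| = 9.5, Z = (-21.2, -16.1). The perpendicularity gives ZF at right angles to TZ, so ZF runs at 72.3°; with |ZF| = 15.8, F = (-16.4, -1.07). Then |CF| = |F − C| = 6.44.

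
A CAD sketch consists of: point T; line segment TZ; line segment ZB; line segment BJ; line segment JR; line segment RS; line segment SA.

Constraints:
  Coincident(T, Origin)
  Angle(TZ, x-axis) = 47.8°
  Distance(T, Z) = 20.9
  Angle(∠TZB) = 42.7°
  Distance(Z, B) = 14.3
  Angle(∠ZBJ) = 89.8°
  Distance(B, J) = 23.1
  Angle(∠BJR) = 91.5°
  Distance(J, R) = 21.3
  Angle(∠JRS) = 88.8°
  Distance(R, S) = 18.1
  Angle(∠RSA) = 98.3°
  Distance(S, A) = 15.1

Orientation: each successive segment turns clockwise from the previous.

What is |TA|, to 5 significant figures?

13.244

T is at the origin; TZ runs at 47.8° with length 20.9, so Z = (14.039, 15.483). ∠TZB = 42.7° gives ZB at -89.500° from the x-axis; with |ZB| = 14.3, B = (14.164, 1.1834). ∠ZBJ = 89.8° gives BJ at -179.70° from the x-axis; with |BJ| = 23.1, J = (-8.9359, 1.0624). ∠BJR = 91.5° gives JR at 91.800° from the x-axis; with |JR| = 21.3, R = (-9.6050, 22.352). ∠JRS = 88.8° gives RS at 0.60000° from the x-axis; with |RS| = 18.1, S = (8.4940, 22.541). ∠RSA = 98.3° gives SA at -81.100° from the x-axis; with |SA| = 15.1, A = (10.830, 7.6232). Then |TA| = |A − T| = 13.244.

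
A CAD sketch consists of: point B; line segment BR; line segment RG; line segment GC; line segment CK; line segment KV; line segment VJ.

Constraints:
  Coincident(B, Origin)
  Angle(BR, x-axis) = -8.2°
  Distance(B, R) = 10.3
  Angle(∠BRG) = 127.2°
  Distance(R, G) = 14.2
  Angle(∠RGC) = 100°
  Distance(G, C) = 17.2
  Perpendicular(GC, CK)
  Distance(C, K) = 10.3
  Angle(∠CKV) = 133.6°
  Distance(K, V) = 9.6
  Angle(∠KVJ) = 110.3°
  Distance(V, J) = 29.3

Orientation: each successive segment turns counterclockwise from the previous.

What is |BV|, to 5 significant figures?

7.3501

B is at the origin; BR runs at -8.2° with length 10.3, so R = (10.195, -1.4691). ∠BRG = 127.2° gives RG at 44.600° from the x-axis; with |RG| = 14.2, G = (20.305, 8.5015). ∠RGC = 100.0° gives GC at 124.60° from the x-axis; with |GC| = 17.2, C = (10.539, 22.659). GC ⟂ CK, so CK runs at -145.40°; with |CK| = 10.3, K = (2.0602, 16.811). ∠CKV = 133.6° gives KV at -99.000° from the x-axis; with |KV| = 9.6, V = (0.55848, 7.3288). Then |BV| = |V − B| = 7.3501.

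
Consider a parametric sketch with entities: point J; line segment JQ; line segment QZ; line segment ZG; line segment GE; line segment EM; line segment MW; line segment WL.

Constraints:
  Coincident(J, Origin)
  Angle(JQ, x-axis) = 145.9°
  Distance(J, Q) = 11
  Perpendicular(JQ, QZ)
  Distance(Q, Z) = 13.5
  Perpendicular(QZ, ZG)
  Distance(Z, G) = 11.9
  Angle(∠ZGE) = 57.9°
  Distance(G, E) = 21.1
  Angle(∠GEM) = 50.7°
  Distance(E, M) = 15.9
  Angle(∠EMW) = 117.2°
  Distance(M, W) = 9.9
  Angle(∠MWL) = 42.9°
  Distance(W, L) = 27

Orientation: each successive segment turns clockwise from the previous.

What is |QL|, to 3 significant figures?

9.40

J is at the origin; JQ runs at 145.9° with length 11.0, so Q = (-9.11, 6.17). JQ is perpendicular to QZ, so QZ runs at 55.9°; with |QZ| = 13.5, Z = (-1.54, 17.3). The perpendicularity gives ZG at right angles to QZ, so ZG runs at -34.1°; with |ZG| = 11.9, G = (8.31, 10.7). ∠ZGE = 57.9° gives GE at -156° from the x-axis; with |GE| = 21.1, E = (-11.0, 2.16). ∠GEM = 50.7° gives EM at 74.5° from the x-axis; with |EM| = 15.9, M = (-6.74, 17.5). ∠EMW = 117.2° gives MW at 11.7° from the x-axis; with |MW| = 9.9, W = (2.95, 19.5). ∠MWL = 42.9° gives WL at -125° from the x-axis; with |WL| = 27.0, L = (-12.7, -2.52). Then |QL| = |L − Q| = 9.40.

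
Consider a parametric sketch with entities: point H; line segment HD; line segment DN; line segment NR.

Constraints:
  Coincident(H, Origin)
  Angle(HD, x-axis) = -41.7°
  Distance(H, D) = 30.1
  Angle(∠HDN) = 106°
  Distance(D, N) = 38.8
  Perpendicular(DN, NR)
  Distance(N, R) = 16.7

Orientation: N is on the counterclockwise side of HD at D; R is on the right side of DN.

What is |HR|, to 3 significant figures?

65.6

H is at the origin; HD runs at -41.7° with length 30.1, so D = 30.1·(cos -41.7°, sin -41.7°) = (22.5, -20.0). ∠HDN = 106.0°, so DN runs at -41.7° + (180° − 106.0°) = 32.3° from the x-axis; with |DN| = 38.8, N = D + 38.8·(cos 32.3°, sin 32.3°) = (55.3, 0.709). DN is perpendicular to NR; with |NR| = 16.7 on the right of DN, R = N + 16.7·(0.534, -0.845) = (64.2, -13.4). Then |HR| = |R − H| = 65.6.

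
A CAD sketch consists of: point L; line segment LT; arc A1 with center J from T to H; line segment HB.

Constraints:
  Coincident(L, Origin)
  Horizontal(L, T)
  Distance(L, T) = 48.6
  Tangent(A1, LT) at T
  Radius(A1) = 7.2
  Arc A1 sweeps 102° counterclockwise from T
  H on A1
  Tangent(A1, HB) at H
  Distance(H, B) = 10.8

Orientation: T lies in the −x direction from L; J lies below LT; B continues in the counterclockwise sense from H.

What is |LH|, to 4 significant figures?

56.32

L is at the origin; LT is horizontal with |LT| = 48.6 and T on the −x side, so T = (-48.60, 0.000). Since A1 is tangent to LT there, JT ⟂ LT, so J = T + (0, -7.2) = (-48.60, -7.200). On A1, T sits at bearing 90° from J; a 102° counterclockwise sweep puts H at bearing 192°, so H = J + 7.2·(cos 192°, sin 192°) = (-55.64, -8.697). Then |LH| = |H − L| = 56.32.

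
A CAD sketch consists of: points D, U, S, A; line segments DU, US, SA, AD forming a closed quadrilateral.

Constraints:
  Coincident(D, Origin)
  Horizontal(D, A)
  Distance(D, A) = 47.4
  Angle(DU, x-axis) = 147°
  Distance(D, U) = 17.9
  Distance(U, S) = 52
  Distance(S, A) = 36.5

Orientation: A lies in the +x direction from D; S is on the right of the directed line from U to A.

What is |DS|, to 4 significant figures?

34.61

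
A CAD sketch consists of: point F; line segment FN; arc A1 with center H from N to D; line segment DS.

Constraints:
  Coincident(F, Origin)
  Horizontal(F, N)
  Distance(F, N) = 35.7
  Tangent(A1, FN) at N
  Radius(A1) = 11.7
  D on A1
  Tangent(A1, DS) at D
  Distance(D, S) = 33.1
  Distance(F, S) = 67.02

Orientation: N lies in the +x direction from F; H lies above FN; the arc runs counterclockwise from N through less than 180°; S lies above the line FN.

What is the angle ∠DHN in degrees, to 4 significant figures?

83.15°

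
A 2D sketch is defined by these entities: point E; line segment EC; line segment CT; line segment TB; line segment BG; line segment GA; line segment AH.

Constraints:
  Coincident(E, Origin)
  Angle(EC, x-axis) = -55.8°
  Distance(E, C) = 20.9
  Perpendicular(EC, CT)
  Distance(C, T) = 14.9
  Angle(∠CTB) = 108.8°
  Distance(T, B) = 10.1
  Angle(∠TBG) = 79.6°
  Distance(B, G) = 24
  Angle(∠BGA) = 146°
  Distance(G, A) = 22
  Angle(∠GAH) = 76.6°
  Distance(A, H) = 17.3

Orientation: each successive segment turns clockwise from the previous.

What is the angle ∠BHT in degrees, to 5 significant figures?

12.183°

E is at the origin; EC runs at -55.8° with length 20.9, so C = (11.748, -17.286). The perpendicularity gives CT at right angles to EC, so CT runs at -145.80°; with |CT| = 14.9, T = (-0.57596, -25.661). ∠CTB = 108.8° gives TB at 143.00° from the x-axis; with |TB| = 10.1, B = (-8.6422, -19.583). ∠TBG = 79.6° gives BG at 42.600° from the x-axis; with |BG| = 24.0, G = (9.0242, -3.3377). ∠BGA = 146.0° gives GA at 8.6000° from the x-axis; with |GA| = 22.0, A = (30.777, -0.047894). ∠GAH = 76.6° gives AH at -94.800° from the x-axis; with |AH| = 17.3, H = (29.329, -17.287). Then cos ∠BHT = HB·HT / (|HB||HT|), giving 12.183°.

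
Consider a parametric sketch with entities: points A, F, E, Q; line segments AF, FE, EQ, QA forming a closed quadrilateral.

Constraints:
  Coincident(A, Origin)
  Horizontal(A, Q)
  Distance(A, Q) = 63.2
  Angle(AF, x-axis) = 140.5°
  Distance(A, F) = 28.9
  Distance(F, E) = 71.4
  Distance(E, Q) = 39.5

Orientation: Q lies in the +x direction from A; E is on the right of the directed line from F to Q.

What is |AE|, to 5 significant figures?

42.507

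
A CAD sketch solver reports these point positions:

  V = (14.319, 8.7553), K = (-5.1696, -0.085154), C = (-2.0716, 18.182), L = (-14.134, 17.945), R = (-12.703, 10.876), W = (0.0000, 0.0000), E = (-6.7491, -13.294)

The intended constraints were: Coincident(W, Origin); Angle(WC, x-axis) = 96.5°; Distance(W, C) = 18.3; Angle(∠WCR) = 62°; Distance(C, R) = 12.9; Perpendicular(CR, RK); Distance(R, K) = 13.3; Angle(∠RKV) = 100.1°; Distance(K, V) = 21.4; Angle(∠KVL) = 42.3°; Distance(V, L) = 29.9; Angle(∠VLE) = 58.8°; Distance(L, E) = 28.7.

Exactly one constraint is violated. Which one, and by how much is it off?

Distance(L, E) = 28.7 — off by 3.40.

W = (0.00, 0.00) ✓; WC at 96.50° ✓; |WC| = 18.30 ✓; ∠WCR = 62.00° ✓; |CR| = 12.90 ✓; ∠(CR, RK) = 90.00° ✓; |RK| = 13.30 ✓; ∠RKV = 100.1° ✓; |KV| = 21.40 ✓; ∠KVL = 42.30° ✓; |VL| = 29.90 ✓; ∠VLE = 58.80° ✓; |LE| = 32.10 ✗.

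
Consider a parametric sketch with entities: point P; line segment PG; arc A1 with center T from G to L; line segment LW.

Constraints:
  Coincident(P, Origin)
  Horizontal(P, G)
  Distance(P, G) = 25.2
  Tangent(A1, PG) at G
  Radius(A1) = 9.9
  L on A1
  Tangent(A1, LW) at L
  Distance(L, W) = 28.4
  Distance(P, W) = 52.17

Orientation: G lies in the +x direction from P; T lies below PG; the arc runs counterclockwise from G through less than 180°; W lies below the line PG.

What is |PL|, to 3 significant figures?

23.9

Checks: |TL| = 9.900 ✓; ∠(TL, LW) = 90.00° ✓; |LW| = 28.40 ✓; |PW| = 52.17 ✓.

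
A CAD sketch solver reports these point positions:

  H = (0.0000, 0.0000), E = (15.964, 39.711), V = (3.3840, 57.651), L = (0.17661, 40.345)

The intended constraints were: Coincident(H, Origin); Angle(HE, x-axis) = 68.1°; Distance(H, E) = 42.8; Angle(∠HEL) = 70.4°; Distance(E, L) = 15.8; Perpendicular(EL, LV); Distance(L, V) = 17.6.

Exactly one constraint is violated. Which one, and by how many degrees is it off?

Perpendicular(EL, LV) — off by 8.20°.

H = (0.00, 0.00) ✓; HE at 68.10° ✓; |HE| = 42.80 ✓; ∠HEL = 70.40° ✓; |EL| = 15.80 ✓; ∠(EL, LV) = 98.20° ✗; |LV| = 17.60 ✓.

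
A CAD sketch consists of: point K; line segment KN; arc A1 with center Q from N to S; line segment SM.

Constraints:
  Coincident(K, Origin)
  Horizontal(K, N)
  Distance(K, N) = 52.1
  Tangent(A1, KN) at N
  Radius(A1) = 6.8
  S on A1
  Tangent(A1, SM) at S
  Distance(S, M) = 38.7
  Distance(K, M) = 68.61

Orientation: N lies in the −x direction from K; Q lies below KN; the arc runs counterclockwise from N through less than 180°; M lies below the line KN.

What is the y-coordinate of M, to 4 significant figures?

-46.07

Checks: |QS| = 6.800 ✓; ∠(QS, SM) = 90.00° ✓; |SM| = 38.70 ✓; |KM| = 68.61 ✓.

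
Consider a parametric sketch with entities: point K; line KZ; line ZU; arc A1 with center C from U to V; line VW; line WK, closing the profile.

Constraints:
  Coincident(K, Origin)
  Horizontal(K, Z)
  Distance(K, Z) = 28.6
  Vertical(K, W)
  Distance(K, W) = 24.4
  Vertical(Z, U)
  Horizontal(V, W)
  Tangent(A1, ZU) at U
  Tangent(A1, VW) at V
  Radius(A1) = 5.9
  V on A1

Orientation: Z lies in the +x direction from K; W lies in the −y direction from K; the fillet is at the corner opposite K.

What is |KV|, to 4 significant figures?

33.33

The virtual corner opposite K is at (28.60, -24.40). Since A1 is tangent to ZU there, CU ⟂ ZU and the tangent condition forces CV to be normal to VW, with radius 5.9, so the center C sits 5.9 in from both sides at C = (22.70, -18.50). That places the tangent points at U = (28.60, -18.50) on ZU and V = (22.70, -24.40) on VW. Then |KV| = |V − K| = 33.33.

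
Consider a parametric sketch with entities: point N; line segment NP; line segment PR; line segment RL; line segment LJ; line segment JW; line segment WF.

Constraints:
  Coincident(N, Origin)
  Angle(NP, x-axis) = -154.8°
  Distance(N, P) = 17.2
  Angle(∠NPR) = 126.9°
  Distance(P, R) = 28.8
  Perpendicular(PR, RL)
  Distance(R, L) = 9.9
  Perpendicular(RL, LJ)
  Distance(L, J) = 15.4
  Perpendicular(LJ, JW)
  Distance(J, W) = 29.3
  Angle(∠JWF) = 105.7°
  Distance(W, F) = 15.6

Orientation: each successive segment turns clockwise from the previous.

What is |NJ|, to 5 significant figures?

24.038

The perpendicularity gives RL at right angles to PR, so RL runs at 62.100°; with |RL| = 9.9, L = (-36.383, 14.902). RL ⟂ LJ, so LJ runs at -27.900°; with |LJ| = 15.4, J = (-22.773, 7.6961). Then |NJ| = |J − N| = 24.038.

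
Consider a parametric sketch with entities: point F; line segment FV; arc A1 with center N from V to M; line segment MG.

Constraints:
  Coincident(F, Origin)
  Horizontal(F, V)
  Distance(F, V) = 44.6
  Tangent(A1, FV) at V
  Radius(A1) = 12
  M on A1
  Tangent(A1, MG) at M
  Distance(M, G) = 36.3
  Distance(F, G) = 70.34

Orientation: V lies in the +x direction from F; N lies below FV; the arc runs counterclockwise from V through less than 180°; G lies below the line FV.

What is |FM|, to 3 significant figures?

37.9

Checks: |NM| = 12.00 ✓; ∠(NM, MG) = 90.00° ✓; |MG| = 36.30 ✓; |FG| = 70.34 ✓.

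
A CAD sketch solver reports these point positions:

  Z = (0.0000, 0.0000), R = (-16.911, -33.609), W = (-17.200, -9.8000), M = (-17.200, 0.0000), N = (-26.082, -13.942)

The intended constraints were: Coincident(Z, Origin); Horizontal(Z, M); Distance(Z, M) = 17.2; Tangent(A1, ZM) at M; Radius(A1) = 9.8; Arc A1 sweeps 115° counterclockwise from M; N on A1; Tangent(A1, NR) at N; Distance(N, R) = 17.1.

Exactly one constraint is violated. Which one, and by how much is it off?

Distance(N, R) = 17.1 — off by 4.60.

Z = (0.00, 0.00) ✓; Z.y = 0.00, M.y = 0.00 ✓; |ZM| = 17.20 ✓; ∠(WM, MZ) = 90.00° ✓; |WM| = 9.800 ✓; bearing(W→N) − bearing(W→M) = 115.0° ✓; |WN| = 9.800 ✓; ∠(WN, NR) = 90.00° ✓; |NR| = 21.70 ✗.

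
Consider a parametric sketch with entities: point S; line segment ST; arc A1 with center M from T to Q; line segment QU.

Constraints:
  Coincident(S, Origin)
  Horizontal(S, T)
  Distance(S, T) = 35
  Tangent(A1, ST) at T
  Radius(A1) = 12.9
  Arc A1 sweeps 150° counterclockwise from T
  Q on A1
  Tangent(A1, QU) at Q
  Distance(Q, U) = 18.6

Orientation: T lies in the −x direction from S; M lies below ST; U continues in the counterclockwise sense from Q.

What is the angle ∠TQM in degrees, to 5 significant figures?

15.000°

S is at the origin; S and T share the same y with |ST| = 35.0 and T on the −x side, so T = (-35.000, 0.0000). The tangent condition forces MT to be normal to ST, so M = T + (0, -12.9) = (-35.000, -12.900). On A1, T sits at bearing 90° from M; a 150° counterclockwise sweep puts Q at bearing 240°, so Q = M + 12.9·(cos 240°, sin 240°) = (-41.450, -24.072). Then cos ∠TQM = QT·QM / (|QT||QM|), giving 15.000°.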